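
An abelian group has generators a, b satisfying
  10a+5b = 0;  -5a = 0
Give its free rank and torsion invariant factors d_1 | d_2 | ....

rank_ℚ(R)=2; free=2−2=0
SNF(R) diag = [5, 5] → torsion [5, 5]

Answer: M ≅ ℤ/5 ⊕ ℤ/5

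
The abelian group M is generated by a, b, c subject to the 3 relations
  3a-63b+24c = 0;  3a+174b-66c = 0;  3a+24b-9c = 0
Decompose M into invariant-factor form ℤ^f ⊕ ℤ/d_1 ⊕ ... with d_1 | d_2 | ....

rank_ℚ(R)=3; free=3−3=0
SNF(R) diag = [3, 3, 3] → torsion [3, 3, 3]

Answer: M ≅ ℤ/3 ⊕ ℤ/3 ⊕ ℤ/3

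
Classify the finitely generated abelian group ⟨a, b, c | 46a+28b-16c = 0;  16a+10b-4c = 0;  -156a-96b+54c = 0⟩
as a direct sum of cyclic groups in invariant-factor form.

rank_ℚ(R)=3; free=3−3=0
SNF(R) diag = [2, 6, 6] → torsion [2, 6, 6]

Answer: M ≅ ℤ/2 ⊕ ℤ/6 ⊕ ℤ/6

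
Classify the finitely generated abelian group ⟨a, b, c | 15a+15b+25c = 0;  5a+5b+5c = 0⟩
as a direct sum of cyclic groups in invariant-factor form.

Answer: M ≅ ℤ^1 ⊕ ℤ/5 ⊕ ℤ/10

Derivation:
rank_ℚ(R)=2; free=3−2=1
SNF(R) diag = [5, 10] → torsion [5, 10]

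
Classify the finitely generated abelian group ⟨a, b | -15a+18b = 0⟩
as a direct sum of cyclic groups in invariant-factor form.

rank_ℚ(R)=1; free=2−1=1
SNF(R) diag = [3] → torsion [3]

Answer: M ≅ ℤ^1 ⊕ ℤ/3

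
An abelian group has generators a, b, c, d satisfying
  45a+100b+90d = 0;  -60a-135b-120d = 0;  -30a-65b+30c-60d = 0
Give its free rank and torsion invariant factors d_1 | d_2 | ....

rank_ℚ(R)=3; free=4−3=1
SNF(R) diag = [5, 15, 30] → torsion [5, 15, 30]

Answer: M ≅ ℤ^1 ⊕ ℤ/5 ⊕ ℤ/15 ⊕ ℤ/30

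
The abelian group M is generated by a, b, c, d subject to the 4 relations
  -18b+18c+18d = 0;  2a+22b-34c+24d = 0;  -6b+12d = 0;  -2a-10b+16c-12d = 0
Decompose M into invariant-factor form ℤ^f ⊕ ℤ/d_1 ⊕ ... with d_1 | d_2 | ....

rank_ℚ(R)=4; free=4−4=0
SNF(R) diag = [2, 6, 18, 18] → torsion [2, 6, 18, 18]

Answer: M ≅ ℤ/2 ⊕ ℤ/6 ⊕ ℤ/18 ⊕ ℤ/18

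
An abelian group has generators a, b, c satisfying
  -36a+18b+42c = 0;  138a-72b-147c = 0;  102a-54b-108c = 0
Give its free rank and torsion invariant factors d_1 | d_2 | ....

Answer: M ≅ ℤ/3 ⊕ ℤ/6 ⊕ ℤ/18

Derivation:
rank_ℚ(R)=3; free=3−3=0
SNF(R) diag = [3, 6, 18] → torsion [3, 6, 18]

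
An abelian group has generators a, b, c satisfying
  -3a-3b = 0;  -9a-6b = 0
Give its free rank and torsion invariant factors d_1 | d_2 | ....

rank_ℚ(R)=2; free=3−2=1
SNF(R) diag = [3, 3] → torsion [3, 3]

Answer: M ≅ ℤ^1 ⊕ ℤ/3 ⊕ ℤ/3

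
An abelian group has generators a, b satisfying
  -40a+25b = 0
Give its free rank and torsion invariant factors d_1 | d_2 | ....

rank_ℚ(R)=1; free=2−1=1
SNF(R) diag = [5] → torsion [5]

Answer: M ≅ ℤ^1 ⊕ ℤ/5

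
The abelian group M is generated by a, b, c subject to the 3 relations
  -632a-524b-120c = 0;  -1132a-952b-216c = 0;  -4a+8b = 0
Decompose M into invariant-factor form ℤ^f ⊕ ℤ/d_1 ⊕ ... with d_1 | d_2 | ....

Answer: M ≅ ℤ/4 ⊕ ℤ/12 ⊕ ℤ/24

Derivation:
rank_ℚ(R)=3; free=3−3=0
SNF(R) diag = [4, 12, 24] → torsion [4, 12, 24]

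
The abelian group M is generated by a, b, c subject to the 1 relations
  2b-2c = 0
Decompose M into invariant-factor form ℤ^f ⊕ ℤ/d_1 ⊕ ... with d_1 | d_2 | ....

rank_ℚ(R)=1; free=3−1=2
SNF(R) diag = [2] → torsion [2]

Answer: M ≅ ℤ^2 ⊕ ℤ/2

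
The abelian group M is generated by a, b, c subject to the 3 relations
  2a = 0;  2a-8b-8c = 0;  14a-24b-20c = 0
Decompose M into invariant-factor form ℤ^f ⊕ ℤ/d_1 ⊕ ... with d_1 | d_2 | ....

rank_ℚ(R)=3; free=3−3=0
SNF(R) diag = [2, 4, 8] → torsion [2, 4, 8]

Answer: M ≅ ℤ/2 ⊕ ℤ/4 ⊕ ℤ/8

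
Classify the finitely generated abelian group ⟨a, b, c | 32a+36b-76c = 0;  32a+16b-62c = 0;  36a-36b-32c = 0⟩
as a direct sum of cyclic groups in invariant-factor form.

Answer: M ≅ ℤ/2 ⊕ ℤ/4 ⊕ ℤ/4

Derivation:
rank_ℚ(R)=3; free=3−3=0
SNF(R) diag = [2, 4, 4] → torsion [2, 4, 4]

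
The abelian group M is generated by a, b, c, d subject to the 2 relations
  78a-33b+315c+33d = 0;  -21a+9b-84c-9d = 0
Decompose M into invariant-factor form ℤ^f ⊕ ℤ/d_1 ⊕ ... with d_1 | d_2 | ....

Answer: M ≅ ℤ^2 ⊕ ℤ/3 ⊕ ℤ/3

Derivation:
rank_ℚ(R)=2; free=4−2=2
SNF(R) diag = [3, 3] → torsion [3, 3]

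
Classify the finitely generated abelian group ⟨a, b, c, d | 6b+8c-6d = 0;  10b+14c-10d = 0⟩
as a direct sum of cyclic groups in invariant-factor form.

Answer: M ≅ ℤ^2 ⊕ ℤ/2 ⊕ ℤ/2

Derivation:
rank_ℚ(R)=2; free=4−2=2
SNF(R) diag = [2, 2] → torsion [2, 2]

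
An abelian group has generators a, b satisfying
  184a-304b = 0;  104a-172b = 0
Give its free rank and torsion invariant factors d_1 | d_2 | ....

rank_ℚ(R)=2; free=2−2=0
SNF(R) diag = [4, 8] → torsion [4, 8]

Answer: M ≅ ℤ/4 ⊕ ℤ/8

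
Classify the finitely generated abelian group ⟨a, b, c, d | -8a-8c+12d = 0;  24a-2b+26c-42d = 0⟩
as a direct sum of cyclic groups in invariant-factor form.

Answer: M ≅ ℤ^2 ⊕ ℤ/2 ⊕ ℤ/4

Derivation:
rank_ℚ(R)=2; free=4−2=2
SNF(R) diag = [2, 4] → torsion [2, 4]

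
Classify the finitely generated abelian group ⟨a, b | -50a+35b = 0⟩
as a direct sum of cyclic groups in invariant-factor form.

Answer: M ≅ ℤ^1 ⊕ ℤ/5

Derivation:
rank_ℚ(R)=1; free=2−1=1
SNF(R) diag = [5] → torsion [5]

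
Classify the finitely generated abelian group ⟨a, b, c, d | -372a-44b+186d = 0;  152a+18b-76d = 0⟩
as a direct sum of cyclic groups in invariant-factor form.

rank_ℚ(R)=2; free=4−2=2
SNF(R) diag = [2, 2] → torsion [2, 2]

Answer: M ≅ ℤ^2 ⊕ ℤ/2 ⊕ ℤ/2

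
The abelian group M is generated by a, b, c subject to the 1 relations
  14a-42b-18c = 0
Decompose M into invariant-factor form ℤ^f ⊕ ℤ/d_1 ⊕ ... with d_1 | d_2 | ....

Answer: M ≅ ℤ^2 ⊕ ℤ/2

Derivation:
rank_ℚ(R)=1; free=3−1=2
SNF(R) diag = [2] → torsion [2]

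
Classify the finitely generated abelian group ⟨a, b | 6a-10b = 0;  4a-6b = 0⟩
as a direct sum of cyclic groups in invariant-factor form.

Answer: M ≅ ℤ/2 ⊕ ℤ/2

Derivation:
rank_ℚ(R)=2; free=2−2=0
SNF(R) diag = [2, 2] → torsion [2, 2]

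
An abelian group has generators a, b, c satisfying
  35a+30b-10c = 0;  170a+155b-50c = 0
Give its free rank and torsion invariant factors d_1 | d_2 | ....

rank_ℚ(R)=2; free=3−2=1
SNF(R) diag = [5, 5] → torsion [5, 5]

Answer: M ≅ ℤ^1 ⊕ ℤ/5 ⊕ ℤ/5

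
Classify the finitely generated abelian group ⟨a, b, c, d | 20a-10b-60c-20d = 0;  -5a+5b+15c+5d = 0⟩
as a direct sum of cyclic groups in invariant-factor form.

Answer: M ≅ ℤ^2 ⊕ ℤ/5 ⊕ ℤ/10

Derivation:
rank_ℚ(R)=2; free=4−2=2
SNF(R) diag = [5, 10] → torsion [5, 10]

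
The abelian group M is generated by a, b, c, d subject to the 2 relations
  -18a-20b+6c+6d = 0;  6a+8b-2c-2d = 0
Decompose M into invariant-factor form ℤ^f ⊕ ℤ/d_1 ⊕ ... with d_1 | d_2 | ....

rank_ℚ(R)=2; free=4−2=2
SNF(R) diag = [2, 4] → torsion [2, 4]

Answer: M ≅ ℤ^2 ⊕ ℤ/2 ⊕ ℤ/4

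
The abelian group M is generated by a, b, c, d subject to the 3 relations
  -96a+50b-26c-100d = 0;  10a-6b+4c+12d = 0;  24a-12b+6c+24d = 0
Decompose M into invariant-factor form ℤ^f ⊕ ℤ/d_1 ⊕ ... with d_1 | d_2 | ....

Answer: M ≅ ℤ^1 ⊕ ℤ/2 ⊕ ℤ/2 ⊕ ℤ/6

Derivation:
rank_ℚ(R)=3; free=4−3=1
SNF(R) diag = [2, 2, 6] → torsion [2, 2, 6]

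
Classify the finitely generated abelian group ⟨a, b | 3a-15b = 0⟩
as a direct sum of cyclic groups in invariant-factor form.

Answer: M ≅ ℤ^1 ⊕ ℤ/3

Derivation:
rank_ℚ(R)=1; free=2−1=1
SNF(R) diag = [3] → torsion [3]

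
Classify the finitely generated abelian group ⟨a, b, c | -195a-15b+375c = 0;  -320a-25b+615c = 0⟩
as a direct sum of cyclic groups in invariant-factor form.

Answer: M ≅ ℤ^1 ⊕ ℤ/5 ⊕ ℤ/15

Derivation:
rank_ℚ(R)=2; free=3−2=1
SNF(R) diag = [5, 15] → torsion [5, 15]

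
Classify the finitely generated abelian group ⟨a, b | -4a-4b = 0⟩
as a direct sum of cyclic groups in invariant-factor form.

Answer: M ≅ ℤ^1 ⊕ ℤ/4

Derivation:
rank_ℚ(R)=1; free=2−1=1
SNF(R) diag = [4] → torsion [4]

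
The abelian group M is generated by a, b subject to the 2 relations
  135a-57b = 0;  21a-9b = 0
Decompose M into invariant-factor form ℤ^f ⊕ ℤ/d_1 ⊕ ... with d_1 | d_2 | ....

Answer: M ≅ ℤ/3 ⊕ ℤ/6

Derivation:
rank_ℚ(R)=2; free=2−2=0
SNF(R) diag = [3, 6] → torsion [3, 6]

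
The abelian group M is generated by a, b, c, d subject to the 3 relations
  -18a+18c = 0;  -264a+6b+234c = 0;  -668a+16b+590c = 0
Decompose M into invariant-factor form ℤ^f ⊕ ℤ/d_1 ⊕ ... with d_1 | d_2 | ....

Answer: M ≅ ℤ^1 ⊕ ℤ/2 ⊕ ℤ/6 ⊕ ℤ/18

Derivation:
rank_ℚ(R)=3; free=4−3=1
SNF(R) diag = [2, 6, 18] → torsion [2, 6, 18]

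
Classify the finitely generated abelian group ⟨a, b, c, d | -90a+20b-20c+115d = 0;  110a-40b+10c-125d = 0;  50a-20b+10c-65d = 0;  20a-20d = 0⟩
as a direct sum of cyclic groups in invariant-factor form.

rank_ℚ(R)=4; free=4−4=0
SNF(R) diag = [5, 10, 20, 20] → torsion [5, 10, 20, 20]

Answer: M ≅ ℤ/5 ⊕ ℤ/10 ⊕ ℤ/20 ⊕ ℤ/20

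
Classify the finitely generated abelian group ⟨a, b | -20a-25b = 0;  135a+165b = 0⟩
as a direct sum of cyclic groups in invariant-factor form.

rank_ℚ(R)=2; free=2−2=0
SNF(R) diag = [5, 15] → torsion [5, 15]

Answer: M ≅ ℤ/5 ⊕ ℤ/15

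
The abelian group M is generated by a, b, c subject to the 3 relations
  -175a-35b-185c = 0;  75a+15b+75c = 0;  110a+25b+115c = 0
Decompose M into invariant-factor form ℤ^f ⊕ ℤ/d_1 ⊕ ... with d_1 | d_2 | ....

Answer: M ≅ ℤ/5 ⊕ ℤ/15 ⊕ ℤ/30

Derivation:
rank_ℚ(R)=3; free=3−3=0
SNF(R) diag = [5, 15, 30] → torsion [5, 15, 30]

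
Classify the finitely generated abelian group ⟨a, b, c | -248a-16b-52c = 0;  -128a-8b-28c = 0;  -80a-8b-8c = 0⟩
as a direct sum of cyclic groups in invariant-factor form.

rank_ℚ(R)=3; free=3−3=0
SNF(R) diag = [4, 8, 8] → torsion [4, 8, 8]

Answer: M ≅ ℤ/4 ⊕ ℤ/8 ⊕ ℤ/8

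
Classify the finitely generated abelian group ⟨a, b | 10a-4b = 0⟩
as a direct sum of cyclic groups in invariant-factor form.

rank_ℚ(R)=1; free=2−1=1
SNF(R) diag = [2] → torsion [2]

Answer: M ≅ ℤ^1 ⊕ ℤ/2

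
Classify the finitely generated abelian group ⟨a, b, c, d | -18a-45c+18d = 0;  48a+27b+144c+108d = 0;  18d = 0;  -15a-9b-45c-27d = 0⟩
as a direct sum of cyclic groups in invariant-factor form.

rank_ℚ(R)=4; free=4−4=0
SNF(R) diag = [3, 9, 9, 18] → torsion [3, 9, 9, 18]

Answer: M ≅ ℤ/3 ⊕ ℤ/9 ⊕ ℤ/9 ⊕ ℤ/18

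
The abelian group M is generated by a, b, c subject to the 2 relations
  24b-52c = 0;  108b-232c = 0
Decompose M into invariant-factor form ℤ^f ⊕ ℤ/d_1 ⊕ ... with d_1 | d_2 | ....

Answer: M ≅ ℤ^1 ⊕ ℤ/4 ⊕ ℤ/12

Derivation:
rank_ℚ(R)=2; free=3−2=1
SNF(R) diag = [4, 12] → torsion [4, 12]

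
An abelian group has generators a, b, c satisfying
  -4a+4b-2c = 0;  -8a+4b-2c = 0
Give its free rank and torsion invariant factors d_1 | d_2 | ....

rank_ℚ(R)=2; free=3−2=1
SNF(R) diag = [2, 4] → torsion [2, 4]

Answer: M ≅ ℤ^1 ⊕ ℤ/2 ⊕ ℤ/4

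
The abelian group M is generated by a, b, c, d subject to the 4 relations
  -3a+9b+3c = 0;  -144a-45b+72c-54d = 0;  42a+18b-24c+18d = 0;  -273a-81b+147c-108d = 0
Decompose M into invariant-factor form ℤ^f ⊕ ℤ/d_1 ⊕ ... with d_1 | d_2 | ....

Answer: M ≅ ℤ/3 ⊕ ℤ/9 ⊕ ℤ/18 ⊕ ℤ/18

Derivation:
rank_ℚ(R)=4; free=4−4=0
SNF(R) diag = [3, 9, 18, 18] → torsion [3, 9, 18, 18]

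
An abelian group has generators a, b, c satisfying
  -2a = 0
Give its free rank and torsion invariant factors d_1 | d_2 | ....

Answer: M ≅ ℤ^2 ⊕ ℤ/2

Derivation:
rank_ℚ(R)=1; free=3−1=2
SNF(R) diag = [2] → torsion [2]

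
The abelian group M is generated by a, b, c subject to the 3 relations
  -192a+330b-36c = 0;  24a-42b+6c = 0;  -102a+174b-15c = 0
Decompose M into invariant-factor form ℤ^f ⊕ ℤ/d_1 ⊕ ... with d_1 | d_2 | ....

Answer: M ≅ ℤ/3 ⊕ ℤ/6 ⊕ ℤ/12

Derivation:
rank_ℚ(R)=3; free=3−3=0
SNF(R) diag = [3, 6, 12] → torsion [3, 6, 12]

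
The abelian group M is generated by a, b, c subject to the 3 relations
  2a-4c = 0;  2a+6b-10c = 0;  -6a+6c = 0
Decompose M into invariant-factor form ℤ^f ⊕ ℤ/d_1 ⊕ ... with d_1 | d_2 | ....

Answer: M ≅ ℤ/2 ⊕ ℤ/6 ⊕ ℤ/6

Derivation:
rank_ℚ(R)=3; free=3−3=0
SNF(R) diag = [2, 6, 6] → torsion [2, 6, 6]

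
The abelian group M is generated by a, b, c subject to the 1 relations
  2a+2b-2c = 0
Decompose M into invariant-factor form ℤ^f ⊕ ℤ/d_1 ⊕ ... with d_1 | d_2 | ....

Answer: M ≅ ℤ^2 ⊕ ℤ/2

Derivation:
rank_ℚ(R)=1; free=3−1=2
SNF(R) diag = [2] → torsion [2]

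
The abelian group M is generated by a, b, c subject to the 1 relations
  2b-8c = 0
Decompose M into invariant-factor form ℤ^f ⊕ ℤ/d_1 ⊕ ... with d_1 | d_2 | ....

rank_ℚ(R)=1; free=3−1=2
SNF(R) diag = [2] → torsion [2]

Answer: M ≅ ℤ^2 ⊕ ℤ/2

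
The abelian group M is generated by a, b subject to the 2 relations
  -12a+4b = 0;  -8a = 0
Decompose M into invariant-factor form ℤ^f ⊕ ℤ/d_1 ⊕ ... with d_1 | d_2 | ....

rank_ℚ(R)=2; free=2−2=0
SNF(R) diag = [4, 8] → torsion [4, 8]

Answer: M ≅ ℤ/4 ⊕ ℤ/8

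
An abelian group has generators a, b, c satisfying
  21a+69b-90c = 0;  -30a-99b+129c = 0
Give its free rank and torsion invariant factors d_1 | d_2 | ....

Answer: M ≅ ℤ^1 ⊕ ℤ/3 ⊕ ℤ/3

Derivation:
rank_ℚ(R)=2; free=3−2=1
SNF(R) diag = [3, 3] → torsion [3, 3]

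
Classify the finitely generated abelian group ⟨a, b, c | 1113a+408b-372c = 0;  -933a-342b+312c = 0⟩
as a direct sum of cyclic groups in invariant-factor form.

rank_ℚ(R)=2; free=3−2=1
SNF(R) diag = [3, 6] → torsion [3, 6]

Answer: M ≅ ℤ^1 ⊕ ℤ/3 ⊕ ℤ/6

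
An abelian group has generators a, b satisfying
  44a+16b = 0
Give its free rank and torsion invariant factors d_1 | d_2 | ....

Answer: M ≅ ℤ^1 ⊕ ℤ/4

Derivation:
rank_ℚ(R)=1; free=2−1=1
SNF(R) diag = [4] → torsion [4]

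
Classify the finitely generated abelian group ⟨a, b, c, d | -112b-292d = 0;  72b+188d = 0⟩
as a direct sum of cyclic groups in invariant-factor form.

Answer: M ≅ ℤ^2 ⊕ ℤ/4 ⊕ ℤ/8

Derivation:
rank_ℚ(R)=2; free=4−2=2
SNF(R) diag = [4, 8] → torsion [4, 8]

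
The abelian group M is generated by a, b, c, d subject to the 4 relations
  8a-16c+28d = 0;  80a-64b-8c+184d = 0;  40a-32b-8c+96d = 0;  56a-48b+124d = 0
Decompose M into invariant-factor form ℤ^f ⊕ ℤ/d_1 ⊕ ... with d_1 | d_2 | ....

rank_ℚ(R)=4; free=4−4=0
SNF(R) diag = [4, 8, 8, 16] → torsion [4, 8, 8, 16]

Answer: M ≅ ℤ/4 ⊕ ℤ/8 ⊕ ℤ/8 ⊕ ℤ/16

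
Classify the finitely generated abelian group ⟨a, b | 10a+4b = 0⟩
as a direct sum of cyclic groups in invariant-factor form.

Answer: M ≅ ℤ^1 ⊕ ℤ/2

Derivation:
rank_ℚ(R)=1; free=2−1=1
SNF(R) diag = [2] → torsion [2]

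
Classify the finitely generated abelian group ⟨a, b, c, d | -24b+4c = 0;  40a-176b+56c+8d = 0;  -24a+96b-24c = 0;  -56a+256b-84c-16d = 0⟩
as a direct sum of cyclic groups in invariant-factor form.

rank_ℚ(R)=4; free=4−4=0
SNF(R) diag = [4, 8, 24, 24] → torsion [4, 8, 24, 24]

Answer: M ≅ ℤ/4 ⊕ ℤ/8 ⊕ ℤ/24 ⊕ ℤ/24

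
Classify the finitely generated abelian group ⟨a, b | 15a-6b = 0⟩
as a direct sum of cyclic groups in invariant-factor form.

Answer: M ≅ ℤ^1 ⊕ ℤ/3

Derivation:
rank_ℚ(R)=1; free=2−1=1
SNF(R) diag = [3] → torsion [3]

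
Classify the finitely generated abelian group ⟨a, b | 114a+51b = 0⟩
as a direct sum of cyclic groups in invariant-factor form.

rank_ℚ(R)=1; free=2−1=1
SNF(R) diag = [3] → torsion [3]

Answer: M ≅ ℤ^1 ⊕ ℤ/3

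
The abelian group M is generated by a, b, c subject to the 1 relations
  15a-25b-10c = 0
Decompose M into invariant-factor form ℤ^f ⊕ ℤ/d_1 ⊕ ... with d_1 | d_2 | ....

Answer: M ≅ ℤ^2 ⊕ ℤ/5

Derivation:
rank_ℚ(R)=1; free=3−1=2
SNF(R) diag = [5] → torsion [5]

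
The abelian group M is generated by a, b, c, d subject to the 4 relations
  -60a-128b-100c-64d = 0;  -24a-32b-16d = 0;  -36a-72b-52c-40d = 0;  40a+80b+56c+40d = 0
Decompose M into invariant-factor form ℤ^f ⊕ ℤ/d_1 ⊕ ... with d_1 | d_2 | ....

rank_ℚ(R)=4; free=4−4=0
SNF(R) diag = [4, 8, 8, 8] → torsion [4, 8, 8, 8]

Answer: M ≅ ℤ/4 ⊕ ℤ/8 ⊕ ℤ/8 ⊕ ℤ/8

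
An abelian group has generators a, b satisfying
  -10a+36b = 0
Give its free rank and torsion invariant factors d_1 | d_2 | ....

rank_ℚ(R)=1; free=2−1=1
SNF(R) diag = [2] → torsion [2]

Answer: M ≅ ℤ^1 ⊕ ℤ/2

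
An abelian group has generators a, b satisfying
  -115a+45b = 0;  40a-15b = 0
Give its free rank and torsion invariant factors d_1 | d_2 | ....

Answer: M ≅ ℤ/5 ⊕ ℤ/15

Derivation:
rank_ℚ(R)=2; free=2−2=0
SNF(R) diag = [5, 15] → torsion [5, 15]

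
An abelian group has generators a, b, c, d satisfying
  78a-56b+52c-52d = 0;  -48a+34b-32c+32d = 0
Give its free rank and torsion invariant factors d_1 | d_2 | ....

Answer: M ≅ ℤ^2 ⊕ ℤ/2 ⊕ ℤ/6

Derivation:
rank_ℚ(R)=2; free=4−2=2
SNF(R) diag = [2, 6] → torsion [2, 6]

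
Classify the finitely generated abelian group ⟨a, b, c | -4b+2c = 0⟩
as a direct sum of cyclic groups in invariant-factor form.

rank_ℚ(R)=1; free=3−1=2
SNF(R) diag = [2] → torsion [2]

Answer: M ≅ ℤ^2 ⊕ ℤ/2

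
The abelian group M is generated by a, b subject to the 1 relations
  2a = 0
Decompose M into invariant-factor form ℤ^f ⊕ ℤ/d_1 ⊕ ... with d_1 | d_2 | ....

Answer: M ≅ ℤ^1 ⊕ ℤ/2

Derivation:
rank_ℚ(R)=1; free=2−1=1
SNF(R) diag = [2] → torsion [2]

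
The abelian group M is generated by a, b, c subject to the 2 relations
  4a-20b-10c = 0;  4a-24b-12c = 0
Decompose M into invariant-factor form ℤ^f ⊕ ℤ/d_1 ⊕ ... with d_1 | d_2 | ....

rank_ℚ(R)=2; free=3−2=1
SNF(R) diag = [2, 4] → torsion [2, 4]

Answer: M ≅ ℤ^1 ⊕ ℤ/2 ⊕ ℤ/4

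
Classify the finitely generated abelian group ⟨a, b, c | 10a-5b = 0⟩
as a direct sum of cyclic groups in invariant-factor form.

rank_ℚ(R)=1; free=3−1=2
SNF(R) diag = [5] → torsion [5]

Answer: M ≅ ℤ^2 ⊕ ℤ/5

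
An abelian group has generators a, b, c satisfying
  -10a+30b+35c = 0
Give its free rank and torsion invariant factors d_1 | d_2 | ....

rank_ℚ(R)=1; free=3−1=2
SNF(R) diag = [5] → torsion [5]

Answer: M ≅ ℤ^2 ⊕ ℤ/5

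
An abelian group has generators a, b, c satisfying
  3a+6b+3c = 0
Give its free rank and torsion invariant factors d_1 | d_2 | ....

rank_ℚ(R)=1; free=3−1=2
SNF(R) diag = [3] → torsion [3]

Answer: M ≅ ℤ^2 ⊕ ℤ/3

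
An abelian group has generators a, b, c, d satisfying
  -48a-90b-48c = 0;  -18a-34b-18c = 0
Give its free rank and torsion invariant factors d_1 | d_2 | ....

Answer: M ≅ ℤ^2 ⊕ ℤ/2 ⊕ ℤ/6

Derivation:
rank_ℚ(R)=2; free=4−2=2
SNF(R) diag = [2, 6] → torsion [2, 6]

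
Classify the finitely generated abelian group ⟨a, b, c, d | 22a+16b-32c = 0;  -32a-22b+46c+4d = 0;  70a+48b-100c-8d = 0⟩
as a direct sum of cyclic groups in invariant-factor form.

Answer: M ≅ ℤ^1 ⊕ ℤ/2 ⊕ ℤ/2 ⊕ ℤ/4

Derivation:
rank_ℚ(R)=3; free=4−3=1
SNF(R) diag = [2, 2, 4] → torsion [2, 2, 4]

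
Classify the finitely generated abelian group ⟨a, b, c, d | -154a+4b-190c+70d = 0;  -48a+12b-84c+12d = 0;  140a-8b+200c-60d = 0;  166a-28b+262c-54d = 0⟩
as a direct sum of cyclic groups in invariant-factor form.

rank_ℚ(R)=4; free=4−4=0
SNF(R) diag = [2, 4, 12, 36] → torsion [2, 4, 12, 36]

Answer: M ≅ ℤ/2 ⊕ ℤ/4 ⊕ ℤ/12 ⊕ ℤ/36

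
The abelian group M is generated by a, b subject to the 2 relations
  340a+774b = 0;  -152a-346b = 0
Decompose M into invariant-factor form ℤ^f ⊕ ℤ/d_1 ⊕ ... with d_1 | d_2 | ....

rank_ℚ(R)=2; free=2−2=0
SNF(R) diag = [2, 4] → torsion [2, 4]

Answer: M ≅ ℤ/2 ⊕ ℤ/4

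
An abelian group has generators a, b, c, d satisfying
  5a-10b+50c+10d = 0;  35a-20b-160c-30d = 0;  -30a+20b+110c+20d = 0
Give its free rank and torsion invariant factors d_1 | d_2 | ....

rank_ℚ(R)=3; free=4−3=1
SNF(R) diag = [5, 10, 10] → torsion [5, 10, 10]

Answer: M ≅ ℤ^1 ⊕ ℤ/5 ⊕ ℤ/10 ⊕ ℤ/10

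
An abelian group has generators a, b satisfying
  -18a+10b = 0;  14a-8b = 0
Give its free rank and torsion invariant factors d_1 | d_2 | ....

rank_ℚ(R)=2; free=2−2=0
SNF(R) diag = [2, 2] → torsion [2, 2]

Answer: M ≅ ℤ/2 ⊕ ℤ/2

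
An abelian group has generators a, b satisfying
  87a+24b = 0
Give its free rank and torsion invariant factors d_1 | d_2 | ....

rank_ℚ(R)=1; free=2−1=1
SNF(R) diag = [3] → torsion [3]

Answer: M ≅ ℤ^1 ⊕ ℤ/3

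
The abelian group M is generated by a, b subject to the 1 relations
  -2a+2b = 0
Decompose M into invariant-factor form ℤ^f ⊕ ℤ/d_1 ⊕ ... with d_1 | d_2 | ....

rank_ℚ(R)=1; free=2−1=1
SNF(R) diag = [2] → torsion [2]

Answer: M ≅ ℤ^1 ⊕ ℤ/2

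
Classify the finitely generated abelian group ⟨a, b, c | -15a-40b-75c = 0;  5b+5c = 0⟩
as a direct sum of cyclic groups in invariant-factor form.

rank_ℚ(R)=2; free=3−2=1
SNF(R) diag = [5, 5] → torsion [5, 5]

Answer: M ≅ ℤ^1 ⊕ ℤ/5 ⊕ ℤ/5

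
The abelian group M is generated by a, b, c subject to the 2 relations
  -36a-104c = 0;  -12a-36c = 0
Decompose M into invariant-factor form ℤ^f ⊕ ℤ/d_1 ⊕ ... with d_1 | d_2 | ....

rank_ℚ(R)=2; free=3−2=1
SNF(R) diag = [4, 12] → torsion [4, 12]

Answer: M ≅ ℤ^1 ⊕ ℤ/4 ⊕ ℤ/12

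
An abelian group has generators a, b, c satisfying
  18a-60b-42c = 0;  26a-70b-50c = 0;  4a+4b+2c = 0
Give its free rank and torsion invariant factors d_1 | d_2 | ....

rank_ℚ(R)=3; free=3−3=0
SNF(R) diag = [2, 6, 6] → torsion [2, 6, 6]

Answer: M ≅ ℤ/2 ⊕ ℤ/6 ⊕ ℤ/6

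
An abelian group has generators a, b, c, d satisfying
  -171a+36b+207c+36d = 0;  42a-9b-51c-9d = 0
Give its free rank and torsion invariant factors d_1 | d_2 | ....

Answer: M ≅ ℤ^2 ⊕ ℤ/3 ⊕ ℤ/9

Derivation:
rank_ℚ(R)=2; free=4−2=2
SNF(R) diag = [3, 9] → torsion [3, 9]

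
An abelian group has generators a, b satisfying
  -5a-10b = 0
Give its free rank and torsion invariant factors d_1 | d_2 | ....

rank_ℚ(R)=1; free=2−1=1
SNF(R) diag = [5] → torsion [5]

Answer: M ≅ ℤ^1 ⊕ ℤ/5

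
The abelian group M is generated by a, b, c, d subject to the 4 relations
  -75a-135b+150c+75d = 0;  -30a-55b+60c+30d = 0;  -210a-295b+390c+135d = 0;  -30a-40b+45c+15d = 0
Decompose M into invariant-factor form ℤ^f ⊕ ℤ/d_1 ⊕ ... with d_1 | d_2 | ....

Answer: M ≅ ℤ/5 ⊕ ℤ/15 ⊕ ℤ/15 ⊕ ℤ/45

Derivation:
rank_ℚ(R)=4; free=4−4=0
SNF(R) diag = [5, 15, 15, 45] → torsion [5, 15, 15, 45]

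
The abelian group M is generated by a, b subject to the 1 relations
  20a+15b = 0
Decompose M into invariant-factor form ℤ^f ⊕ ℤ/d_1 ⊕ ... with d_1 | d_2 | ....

Answer: M ≅ ℤ^1 ⊕ ℤ/5

Derivation:
rank_ℚ(R)=1; free=2−1=1
SNF(R) diag = [5] → torsion [5]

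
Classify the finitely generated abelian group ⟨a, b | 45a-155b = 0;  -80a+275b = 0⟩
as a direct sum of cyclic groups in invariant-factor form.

rank_ℚ(R)=2; free=2−2=0
SNF(R) diag = [5, 5] → torsion [5, 5]

Answer: M ≅ ℤ/5 ⊕ ℤ/5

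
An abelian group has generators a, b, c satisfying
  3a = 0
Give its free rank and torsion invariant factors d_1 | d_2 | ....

rank_ℚ(R)=1; free=3−1=2
SNF(R) diag = [3] → torsion [3]

Answer: M ≅ ℤ^2 ⊕ ℤ/3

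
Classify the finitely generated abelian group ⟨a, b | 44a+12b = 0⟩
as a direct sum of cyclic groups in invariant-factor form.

rank_ℚ(R)=1; free=2−1=1
SNF(R) diag = [4] → torsion [4]

Answer: M ≅ ℤ^1 ⊕ ℤ/4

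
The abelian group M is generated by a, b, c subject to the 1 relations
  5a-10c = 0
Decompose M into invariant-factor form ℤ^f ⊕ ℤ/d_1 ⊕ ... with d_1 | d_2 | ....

rank_ℚ(R)=1; free=3−1=2
SNF(R) diag = [5] → torsion [5]

Answer: M ≅ ℤ^2 ⊕ ℤ/5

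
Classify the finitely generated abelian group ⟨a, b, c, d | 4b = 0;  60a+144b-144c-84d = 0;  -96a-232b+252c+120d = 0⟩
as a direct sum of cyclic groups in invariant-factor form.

Answer: M ≅ ℤ^1 ⊕ ℤ/4 ⊕ ℤ/12 ⊕ ℤ/36

Derivation:
rank_ℚ(R)=3; free=4−3=1
SNF(R) diag = [4, 12, 36] → torsion [4, 12, 36]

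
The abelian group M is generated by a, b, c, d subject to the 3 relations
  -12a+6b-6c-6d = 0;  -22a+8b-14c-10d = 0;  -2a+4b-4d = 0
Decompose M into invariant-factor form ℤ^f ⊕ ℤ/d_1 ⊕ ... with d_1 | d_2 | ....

rank_ℚ(R)=3; free=4−3=1
SNF(R) diag = [2, 2, 6] → torsion [2, 2, 6]

Answer: M ≅ ℤ^1 ⊕ ℤ/2 ⊕ ℤ/2 ⊕ ℤ/6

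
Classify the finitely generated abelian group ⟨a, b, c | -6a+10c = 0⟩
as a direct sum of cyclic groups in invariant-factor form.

rank_ℚ(R)=1; free=3−1=2
SNF(R) diag = [2] → torsion [2]

Answer: M ≅ ℤ^2 ⊕ ℤ/2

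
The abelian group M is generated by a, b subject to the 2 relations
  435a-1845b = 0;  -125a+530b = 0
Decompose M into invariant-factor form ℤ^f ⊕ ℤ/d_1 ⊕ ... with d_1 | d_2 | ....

Answer: M ≅ ℤ/5 ⊕ ℤ/15

Derivation:
rank_ℚ(R)=2; free=2−2=0
SNF(R) diag = [5, 15] → torsion [5, 15]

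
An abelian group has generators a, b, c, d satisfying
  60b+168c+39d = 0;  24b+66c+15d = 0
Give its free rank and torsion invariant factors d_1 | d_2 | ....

rank_ℚ(R)=2; free=4−2=2
SNF(R) diag = [3, 6] → torsion [3, 6]

Answer: M ≅ ℤ^2 ⊕ ℤ/3 ⊕ ℤ/6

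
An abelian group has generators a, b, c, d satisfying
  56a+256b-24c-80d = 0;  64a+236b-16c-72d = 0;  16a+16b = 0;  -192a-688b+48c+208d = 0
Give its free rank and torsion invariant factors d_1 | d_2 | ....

Answer: M ≅ ℤ/4 ⊕ ℤ/8 ⊕ ℤ/16 ⊕ ℤ/48

Derivation:
rank_ℚ(R)=4; free=4−4=0
SNF(R) diag = [4, 8, 16, 48] → torsion [4, 8, 16, 48]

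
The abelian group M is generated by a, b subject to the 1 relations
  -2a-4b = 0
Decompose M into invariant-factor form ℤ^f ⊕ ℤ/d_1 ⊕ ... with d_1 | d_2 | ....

rank_ℚ(R)=1; free=2−1=1
SNF(R) diag = [2] → torsion [2]

Answer: M ≅ ℤ^1 ⊕ ℤ/2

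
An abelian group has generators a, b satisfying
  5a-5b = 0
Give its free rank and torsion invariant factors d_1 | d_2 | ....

Answer: M ≅ ℤ^1 ⊕ ℤ/5

Derivation:
rank_ℚ(R)=1; free=2−1=1
SNF(R) diag = [5] → torsion [5]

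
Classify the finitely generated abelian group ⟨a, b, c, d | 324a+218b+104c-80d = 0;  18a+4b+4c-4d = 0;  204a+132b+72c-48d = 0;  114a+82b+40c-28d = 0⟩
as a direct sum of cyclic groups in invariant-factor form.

Answer: M ≅ ℤ/2 ⊕ ℤ/6 ⊕ ℤ/12 ⊕ ℤ/24

Derivation:
rank_ℚ(R)=4; free=4−4=0
SNF(R) diag = [2, 6, 12, 24] → torsion [2, 6, 12, 24]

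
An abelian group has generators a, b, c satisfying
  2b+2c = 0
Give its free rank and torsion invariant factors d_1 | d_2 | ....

Answer: M ≅ ℤ^2 ⊕ ℤ/2

Derivation:
rank_ℚ(R)=1; free=3−1=2
SNF(R) diag = [2] → torsion [2]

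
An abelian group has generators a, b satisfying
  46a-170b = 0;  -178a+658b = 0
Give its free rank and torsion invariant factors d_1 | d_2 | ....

Answer: M ≅ ℤ/2 ⊕ ℤ/4

Derivation:
rank_ℚ(R)=2; free=2−2=0
SNF(R) diag = [2, 4] → torsion [2, 4]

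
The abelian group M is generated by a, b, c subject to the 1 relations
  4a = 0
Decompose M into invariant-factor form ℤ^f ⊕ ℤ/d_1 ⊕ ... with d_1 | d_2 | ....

rank_ℚ(R)=1; free=3−1=2
SNF(R) diag = [4] → torsion [4]

Answer: M ≅ ℤ^2 ⊕ ℤ/4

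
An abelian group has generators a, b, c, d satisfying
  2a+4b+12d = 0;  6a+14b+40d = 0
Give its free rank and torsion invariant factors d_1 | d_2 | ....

Answer: M ≅ ℤ^2 ⊕ ℤ/2 ⊕ ℤ/2

Derivation:
rank_ℚ(R)=2; free=4−2=2
SNF(R) diag = [2, 2] → torsion [2, 2]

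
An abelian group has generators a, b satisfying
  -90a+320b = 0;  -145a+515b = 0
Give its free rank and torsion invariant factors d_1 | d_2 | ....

Answer: M ≅ ℤ/5 ⊕ ℤ/10

Derivation:
rank_ℚ(R)=2; free=2−2=0
SNF(R) diag = [5, 10] → torsion [5, 10]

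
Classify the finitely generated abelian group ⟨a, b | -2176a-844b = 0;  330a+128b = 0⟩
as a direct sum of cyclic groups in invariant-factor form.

Answer: M ≅ ℤ/2 ⊕ ℤ/4

Derivation:
rank_ℚ(R)=2; free=2−2=0
SNF(R) diag = [2, 4] → torsion [2, 4]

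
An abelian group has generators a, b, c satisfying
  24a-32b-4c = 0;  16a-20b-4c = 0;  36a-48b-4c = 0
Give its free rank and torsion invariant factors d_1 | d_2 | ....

Answer: M ≅ ℤ/4 ⊕ ℤ/4 ⊕ ℤ/4

Derivation:
rank_ℚ(R)=3; free=3−3=0
SNF(R) diag = [4, 4, 4] → torsion [4, 4, 4]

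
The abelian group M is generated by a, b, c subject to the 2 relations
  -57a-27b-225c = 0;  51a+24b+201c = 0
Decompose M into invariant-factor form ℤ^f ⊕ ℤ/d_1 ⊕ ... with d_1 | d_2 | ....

rank_ℚ(R)=2; free=3−2=1
SNF(R) diag = [3, 3] → torsion [3, 3]

Answer: M ≅ ℤ^1 ⊕ ℤ/3 ⊕ ℤ/3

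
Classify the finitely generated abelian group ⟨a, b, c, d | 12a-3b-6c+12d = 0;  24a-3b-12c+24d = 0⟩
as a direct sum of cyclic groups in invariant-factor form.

Answer: M ≅ ℤ^2 ⊕ ℤ/3 ⊕ ℤ/6

Derivation:
rank_ℚ(R)=2; free=4−2=2
SNF(R) diag = [3, 6] → torsion [3, 6]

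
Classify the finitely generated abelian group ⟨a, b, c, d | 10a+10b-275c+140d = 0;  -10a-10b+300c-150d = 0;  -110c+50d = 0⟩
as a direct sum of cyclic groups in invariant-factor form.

Answer: M ≅ ℤ^1 ⊕ ℤ/5 ⊕ ℤ/10 ⊕ ℤ/30

Derivation:
rank_ℚ(R)=3; free=4−3=1
SNF(R) diag = [5, 10, 30] → torsion [5, 10, 30]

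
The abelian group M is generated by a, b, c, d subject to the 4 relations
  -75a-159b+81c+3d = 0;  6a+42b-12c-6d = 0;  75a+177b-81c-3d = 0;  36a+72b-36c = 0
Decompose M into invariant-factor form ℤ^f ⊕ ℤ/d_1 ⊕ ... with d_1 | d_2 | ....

Answer: M ≅ ℤ/3 ⊕ ℤ/6 ⊕ ℤ/18 ⊕ ℤ/36

Derivation:
rank_ℚ(R)=4; free=4−4=0
SNF(R) diag = [3, 6, 18, 36] → torsion [3, 6, 18, 36]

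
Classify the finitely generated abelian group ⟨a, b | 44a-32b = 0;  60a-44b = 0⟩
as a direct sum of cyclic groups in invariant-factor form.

Answer: M ≅ ℤ/4 ⊕ ℤ/4

Derivation:
rank_ℚ(R)=2; free=2−2=0
SNF(R) diag = [4, 4] → torsion [4, 4]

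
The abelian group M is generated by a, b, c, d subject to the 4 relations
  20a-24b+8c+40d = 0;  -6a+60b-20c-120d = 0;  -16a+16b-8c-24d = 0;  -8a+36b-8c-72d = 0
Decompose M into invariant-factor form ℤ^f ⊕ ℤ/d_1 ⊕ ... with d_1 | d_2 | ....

Answer: M ≅ ℤ/2 ⊕ ℤ/4 ⊕ ℤ/8 ⊕ ℤ/8

Derivation:
rank_ℚ(R)=4; free=4−4=0
SNF(R) diag = [2, 4, 8, 8] → torsion [2, 4, 8, 8]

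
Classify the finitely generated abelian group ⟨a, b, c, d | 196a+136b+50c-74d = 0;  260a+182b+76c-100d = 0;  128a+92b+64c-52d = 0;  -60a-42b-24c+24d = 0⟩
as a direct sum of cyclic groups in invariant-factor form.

Answer: M ≅ ℤ/2 ⊕ ℤ/6 ⊕ ℤ/12 ⊕ ℤ/24

Derivation:
rank_ℚ(R)=4; free=4−4=0
SNF(R) diag = [2, 6, 12, 24] → torsion [2, 6, 12, 24]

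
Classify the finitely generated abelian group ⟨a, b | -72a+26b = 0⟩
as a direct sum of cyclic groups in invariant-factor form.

Answer: M ≅ ℤ^1 ⊕ ℤ/2

Derivation:
rank_ℚ(R)=1; free=2−1=1
SNF(R) diag = [2] → torsion [2]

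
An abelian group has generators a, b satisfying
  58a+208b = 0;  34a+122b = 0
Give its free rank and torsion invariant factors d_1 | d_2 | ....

rank_ℚ(R)=2; free=2−2=0
SNF(R) diag = [2, 2] → torsion [2, 2]

Answer: M ≅ ℤ/2 ⊕ ℤ/2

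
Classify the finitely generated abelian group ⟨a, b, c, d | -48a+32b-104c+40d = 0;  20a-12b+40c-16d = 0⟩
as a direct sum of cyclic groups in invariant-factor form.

rank_ℚ(R)=2; free=4−2=2
SNF(R) diag = [4, 8] → torsion [4, 8]

Answer: M ≅ ℤ^2 ⊕ ℤ/4 ⊕ ℤ/8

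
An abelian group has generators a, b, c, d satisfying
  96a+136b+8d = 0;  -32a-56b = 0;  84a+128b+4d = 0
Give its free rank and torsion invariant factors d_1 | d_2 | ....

Answer: M ≅ ℤ^1 ⊕ ℤ/4 ⊕ ℤ/8 ⊕ ℤ/24

Derivation:
rank_ℚ(R)=3; free=4−3=1
SNF(R) diag = [4, 8, 24] → torsion [4, 8, 24]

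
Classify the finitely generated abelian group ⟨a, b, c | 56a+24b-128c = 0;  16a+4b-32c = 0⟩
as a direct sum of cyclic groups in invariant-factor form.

rank_ℚ(R)=2; free=3−2=1
SNF(R) diag = [4, 8] → torsion [4, 8]

Answer: M ≅ ℤ^1 ⊕ ℤ/4 ⊕ ℤ/8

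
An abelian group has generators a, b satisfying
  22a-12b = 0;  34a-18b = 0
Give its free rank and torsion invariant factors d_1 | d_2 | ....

Answer: M ≅ ℤ/2 ⊕ ℤ/6

Derivation:
rank_ℚ(R)=2; free=2−2=0
SNF(R) diag = [2, 6] → torsion [2, 6]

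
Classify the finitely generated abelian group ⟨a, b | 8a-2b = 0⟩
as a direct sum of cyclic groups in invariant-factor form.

rank_ℚ(R)=1; free=2−1=1
SNF(R) diag = [2] → torsion [2]

Answer: M ≅ ℤ^1 ⊕ ℤ/2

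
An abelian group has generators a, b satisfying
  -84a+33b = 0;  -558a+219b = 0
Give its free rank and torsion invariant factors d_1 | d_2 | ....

rank_ℚ(R)=2; free=2−2=0
SNF(R) diag = [3, 6] → torsion [3, 6]

Answer: M ≅ ℤ/3 ⊕ ℤ/6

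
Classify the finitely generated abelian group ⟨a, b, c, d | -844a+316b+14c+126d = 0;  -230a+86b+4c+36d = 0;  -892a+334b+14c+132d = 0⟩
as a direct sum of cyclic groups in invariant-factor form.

Answer: M ≅ ℤ^1 ⊕ ℤ/2 ⊕ ℤ/6 ⊕ ℤ/6

Derivation:
rank_ℚ(R)=3; free=4−3=1
SNF(R) diag = [2, 6, 6] → torsion [2, 6, 6]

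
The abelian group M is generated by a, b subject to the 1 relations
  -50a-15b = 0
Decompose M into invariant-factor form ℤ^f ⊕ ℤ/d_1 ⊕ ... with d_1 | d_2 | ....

rank_ℚ(R)=1; free=2−1=1
SNF(R) diag = [5] → torsion [5]

Answer: M ≅ ℤ^1 ⊕ ℤ/5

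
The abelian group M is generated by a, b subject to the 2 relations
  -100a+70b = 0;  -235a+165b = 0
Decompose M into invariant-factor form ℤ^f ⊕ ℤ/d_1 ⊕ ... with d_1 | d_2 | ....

Answer: M ≅ ℤ/5 ⊕ ℤ/10

Derivation:
rank_ℚ(R)=2; free=2−2=0
SNF(R) diag = [5, 10] → torsion [5, 10]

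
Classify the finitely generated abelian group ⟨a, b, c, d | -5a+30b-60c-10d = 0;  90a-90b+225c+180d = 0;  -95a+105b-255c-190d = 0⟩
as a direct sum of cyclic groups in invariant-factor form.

rank_ℚ(R)=3; free=4−3=1
SNF(R) diag = [5, 15, 45] → torsion [5, 15, 45]

Answer: M ≅ ℤ^1 ⊕ ℤ/5 ⊕ ℤ/15 ⊕ ℤ/45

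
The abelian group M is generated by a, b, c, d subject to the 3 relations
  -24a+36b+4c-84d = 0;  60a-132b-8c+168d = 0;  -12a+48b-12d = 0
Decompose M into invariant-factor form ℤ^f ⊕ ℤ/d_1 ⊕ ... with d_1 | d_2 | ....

Answer: M ≅ ℤ^1 ⊕ ℤ/4 ⊕ ℤ/12 ⊕ ℤ/12

Derivation:
rank_ℚ(R)=3; free=4−3=1
SNF(R) diag = [4, 12, 12] → torsion [4, 12, 12]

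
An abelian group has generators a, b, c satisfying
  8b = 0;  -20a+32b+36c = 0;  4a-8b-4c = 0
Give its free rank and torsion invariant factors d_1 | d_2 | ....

Answer: M ≅ ℤ/4 ⊕ ℤ/8 ⊕ ℤ/16

Derivation:
rank_ℚ(R)=3; free=3−3=0
SNF(R) diag = [4, 8, 16] → torsion [4, 8, 16]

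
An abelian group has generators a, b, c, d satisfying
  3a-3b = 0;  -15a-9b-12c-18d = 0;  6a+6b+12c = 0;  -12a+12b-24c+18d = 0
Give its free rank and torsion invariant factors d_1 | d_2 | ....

rank_ℚ(R)=4; free=4−4=0
SNF(R) diag = [3, 6, 12, 36] → torsion [3, 6, 12, 36]

Answer: M ≅ ℤ/3 ⊕ ℤ/6 ⊕ ℤ/12 ⊕ ℤ/36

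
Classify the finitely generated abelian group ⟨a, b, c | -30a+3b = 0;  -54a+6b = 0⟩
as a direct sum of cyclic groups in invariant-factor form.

Answer: M ≅ ℤ^1 ⊕ ℤ/3 ⊕ ℤ/6

Derivation:
rank_ℚ(R)=2; free=3−2=1
SNF(R) diag = [3, 6] → torsion [3, 6]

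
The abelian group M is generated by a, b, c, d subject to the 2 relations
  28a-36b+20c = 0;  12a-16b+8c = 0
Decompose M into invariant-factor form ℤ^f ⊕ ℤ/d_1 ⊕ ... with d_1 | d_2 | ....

Answer: M ≅ ℤ^2 ⊕ ℤ/4 ⊕ ℤ/4

Derivation:
rank_ℚ(R)=2; free=4−2=2
SNF(R) diag = [4, 4] → torsion [4, 4]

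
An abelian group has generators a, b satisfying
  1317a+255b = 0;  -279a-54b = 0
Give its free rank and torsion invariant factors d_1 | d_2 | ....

Answer: M ≅ ℤ/3 ⊕ ℤ/9

Derivation:
rank_ℚ(R)=2; free=2−2=0
SNF(R) diag = [3, 9] → torsion [3, 9]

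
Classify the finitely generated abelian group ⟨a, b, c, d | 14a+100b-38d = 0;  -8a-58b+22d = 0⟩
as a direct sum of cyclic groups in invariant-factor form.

Answer: M ≅ ℤ^2 ⊕ ℤ/2 ⊕ ℤ/2

Derivation:
rank_ℚ(R)=2; free=4−2=2
SNF(R) diag = [2, 2] → torsion [2, 2]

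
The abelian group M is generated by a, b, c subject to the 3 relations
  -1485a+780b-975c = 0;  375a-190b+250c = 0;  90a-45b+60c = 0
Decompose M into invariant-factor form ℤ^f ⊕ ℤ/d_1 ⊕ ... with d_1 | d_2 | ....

rank_ℚ(R)=3; free=3−3=0
SNF(R) diag = [5, 15, 45] → torsion [5, 15, 45]

Answer: M ≅ ℤ/5 ⊕ ℤ/15 ⊕ ℤ/45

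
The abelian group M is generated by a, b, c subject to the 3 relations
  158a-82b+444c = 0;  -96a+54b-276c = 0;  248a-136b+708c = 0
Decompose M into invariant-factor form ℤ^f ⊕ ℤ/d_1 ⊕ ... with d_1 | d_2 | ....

rank_ℚ(R)=3; free=3−3=0
SNF(R) diag = [2, 6, 12] → torsion [2, 6, 12]

Answer: M ≅ ℤ/2 ⊕ ℤ/6 ⊕ ℤ/12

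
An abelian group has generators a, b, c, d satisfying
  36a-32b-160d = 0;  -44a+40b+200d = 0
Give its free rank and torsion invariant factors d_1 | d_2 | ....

rank_ℚ(R)=2; free=4−2=2
SNF(R) diag = [4, 8] → torsion [4, 8]

Answer: M ≅ ℤ^2 ⊕ ℤ/4 ⊕ ℤ/8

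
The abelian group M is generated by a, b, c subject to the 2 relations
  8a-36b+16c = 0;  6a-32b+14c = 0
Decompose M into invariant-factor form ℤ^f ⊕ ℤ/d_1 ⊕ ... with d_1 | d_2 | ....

Answer: M ≅ ℤ^1 ⊕ ℤ/2 ⊕ ℤ/4

Derivation:
rank_ℚ(R)=2; free=3−2=1
SNF(R) diag = [2, 4] → torsion [2, 4]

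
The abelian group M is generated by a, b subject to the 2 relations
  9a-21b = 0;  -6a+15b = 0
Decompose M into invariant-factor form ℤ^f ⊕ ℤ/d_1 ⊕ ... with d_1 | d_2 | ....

Answer: M ≅ ℤ/3 ⊕ ℤ/3

Derivation:
rank_ℚ(R)=2; free=2−2=0
SNF(R) diag = [3, 3] → torsion [3, 3]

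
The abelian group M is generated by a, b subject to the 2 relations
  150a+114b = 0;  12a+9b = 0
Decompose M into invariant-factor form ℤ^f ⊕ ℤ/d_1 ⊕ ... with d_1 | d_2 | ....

rank_ℚ(R)=2; free=2−2=0
SNF(R) diag = [3, 6] → torsion [3, 6]

Answer: M ≅ ℤ/3 ⊕ ℤ/6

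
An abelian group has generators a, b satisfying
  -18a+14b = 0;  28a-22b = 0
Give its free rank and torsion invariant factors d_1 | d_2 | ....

rank_ℚ(R)=2; free=2−2=0
SNF(R) diag = [2, 2] → torsion [2, 2]

Answer: M ≅ ℤ/2 ⊕ ℤ/2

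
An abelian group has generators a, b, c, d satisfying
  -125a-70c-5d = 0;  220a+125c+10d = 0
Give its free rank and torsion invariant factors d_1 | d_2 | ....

Answer: M ≅ ℤ^2 ⊕ ℤ/5 ⊕ ℤ/15

Derivation:
rank_ℚ(R)=2; free=4−2=2
SNF(R) diag = [5, 15] → torsion [5, 15]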